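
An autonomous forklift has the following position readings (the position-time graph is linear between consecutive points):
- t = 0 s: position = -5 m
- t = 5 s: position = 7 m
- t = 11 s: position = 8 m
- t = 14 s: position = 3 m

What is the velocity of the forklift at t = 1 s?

2.4 m/s

Velocity is the slope of the x-t graph on 0–5 s: (7 − -5)/(5 − 0) = 2.4 m/s.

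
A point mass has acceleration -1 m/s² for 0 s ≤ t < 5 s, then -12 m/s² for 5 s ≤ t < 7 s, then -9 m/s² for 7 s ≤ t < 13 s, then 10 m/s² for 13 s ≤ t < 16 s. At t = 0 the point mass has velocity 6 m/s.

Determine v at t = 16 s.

-47 m/s

Δv equals the area under the a-t graph; then v = v₀ + Δv.
0–5 s: -1 × 5 = -5 m/s
5–7 s: -12 × 2 = -24 m/s
7–13 s: -9 × 6 = -54 m/s
13–16 s: 10 × 3 = 30 m/s
Δv = -53 m/s, so v(16) = 6 + (-53) = -47 m/s.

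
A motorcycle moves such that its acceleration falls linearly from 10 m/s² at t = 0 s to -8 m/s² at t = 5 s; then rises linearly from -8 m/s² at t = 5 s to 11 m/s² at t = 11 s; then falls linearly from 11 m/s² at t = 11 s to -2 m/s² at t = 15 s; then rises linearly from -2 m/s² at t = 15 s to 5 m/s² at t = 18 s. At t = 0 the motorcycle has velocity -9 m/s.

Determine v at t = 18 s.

27.5 m/s

Δv equals the area under the a-t graph; then v = v₀ + Δv.
0–5 s: ½(10 + -8)(5) = 5 m/s
5–11 s: ½(-8 + 11)(6) = 9 m/s
11–15 s: ½(11 + -2)(4) = 18 m/s
15–18 s: ½(-2 + 5)(3) = 4.5 m/s
Δv = 36.5 m/s, so v(18) = -9 + (36.5) = 27.5 m/s.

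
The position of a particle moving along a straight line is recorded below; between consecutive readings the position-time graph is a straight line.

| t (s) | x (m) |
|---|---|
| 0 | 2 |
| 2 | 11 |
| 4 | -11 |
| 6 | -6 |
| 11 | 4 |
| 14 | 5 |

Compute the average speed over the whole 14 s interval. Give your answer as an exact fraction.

47/14 m/s

Average speed = (total path length)/(elapsed time); on a piecewise-linear x-t graph the path length is Σ|Δx|.
0–2 s: |Δx| = |11 − 2| = 9 m
2–4 s: |Δx| = |-11 − 11| = 22 m
4–6 s: |Δx| = |-6 − -11| = 5 m
6–11 s: |Δx| = |4 − -6| = 10 m
11–14 s: |Δx| = |5 − 4| = 1 m
Total path = 47 m; average speed = 47/14 = 47/14 m/s.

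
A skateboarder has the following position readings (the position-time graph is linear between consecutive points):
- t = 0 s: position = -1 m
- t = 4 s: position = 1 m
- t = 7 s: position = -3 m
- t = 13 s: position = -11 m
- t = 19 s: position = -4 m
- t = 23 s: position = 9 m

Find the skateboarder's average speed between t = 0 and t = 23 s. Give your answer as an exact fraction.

34/23 m/s

Average speed = (total path length)/(elapsed time); on a piecewise-linear x-t graph the path length is Σ|Δx|.
0–4 s: |Δx| = |1 − -1| = 2 m
4–7 s: |Δx| = |-3 − 1| = 4 m
7–13 s: |Δx| = |-11 − -3| = 8 m
13–19 s: |Δx| = |-4 − -11| = 7 m
19–23 s: |Δx| = |9 − -4| = 13 m
Total path = 34 m; average speed = 34/23 = 34/23 m/s.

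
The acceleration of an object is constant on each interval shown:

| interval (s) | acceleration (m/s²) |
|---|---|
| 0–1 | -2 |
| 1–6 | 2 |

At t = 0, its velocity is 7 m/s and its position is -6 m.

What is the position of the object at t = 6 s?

50 m

On each constant-a segment, Δv = aΔt and Δx = v₀Δt + ½aΔt²; chain segment to segment.
0–1 s: v starts 7 m/s; Δx = 7·1 + ½·-2·1² = 6 m; v ends 5 m/s.
1–6 s: v starts 5 m/s; Δx = 5·5 + ½·2·5² = 50 m; v ends 15 m/s.
x(6) = -6 + Σ Δx = 50 m.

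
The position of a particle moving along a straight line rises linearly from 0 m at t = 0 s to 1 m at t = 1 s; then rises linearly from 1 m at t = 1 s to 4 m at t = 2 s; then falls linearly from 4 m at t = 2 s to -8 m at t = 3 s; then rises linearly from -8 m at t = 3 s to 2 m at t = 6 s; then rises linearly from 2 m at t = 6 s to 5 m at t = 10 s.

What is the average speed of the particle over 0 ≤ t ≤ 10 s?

Average speed = (total path length)/(elapsed time); on a piecewise-linear x-t graph the path length is Σ|Δx|.
0–1 s: |Δx| = |1 − 0| = 1 m
1–2 s: |Δx| = |4 − 1| = 3 m
2–3 s: |Δx| = |-8 − 4| = 12 m
3–6 s: |Δx| = |2 − -8| = 10 m
6–10 s: |Δx| = |5 − 2| = 3 m
Total path = 29 m; average speed = 29/10 = 2.9 m/s.

2.9 m/s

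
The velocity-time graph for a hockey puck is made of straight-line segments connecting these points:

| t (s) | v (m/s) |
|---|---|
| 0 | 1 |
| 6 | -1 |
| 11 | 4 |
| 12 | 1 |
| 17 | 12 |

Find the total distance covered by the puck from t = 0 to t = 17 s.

Total distance travelled is ∫|v| dt — sum the magnitudes of each area piece.
0–6 s: v = 0 at t = 3 s; triangle areas 1.5 + 1.5 = 3 m
6–11 s: v = 0 at t = 7 s; triangle areas 0.5 + 8 = 8.5 m
11–12 s: |½(4 + 1)(1)| = 2.5 m
12–17 s: |½(1 + 12)(5)| = 32.5 m
Total distance = 46.5 m

46.5 m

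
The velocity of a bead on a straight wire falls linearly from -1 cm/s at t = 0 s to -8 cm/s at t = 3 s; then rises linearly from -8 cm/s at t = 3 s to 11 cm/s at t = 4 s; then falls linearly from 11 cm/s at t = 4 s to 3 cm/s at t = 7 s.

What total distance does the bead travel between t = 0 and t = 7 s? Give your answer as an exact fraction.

748/19 cm

Distance (not displacement) is the total path length: add the absolute areas under v-t.
0–3 s: |½(-1 + -8)(3)| = 13.5 cm
3–4 s: v = 0 at t = 65/19 s; triangle areas 32/19 + 121/38 = 185/38 cm
4–7 s: |½(11 + 3)(3)| = 21 cm
Total distance = 748/19 cm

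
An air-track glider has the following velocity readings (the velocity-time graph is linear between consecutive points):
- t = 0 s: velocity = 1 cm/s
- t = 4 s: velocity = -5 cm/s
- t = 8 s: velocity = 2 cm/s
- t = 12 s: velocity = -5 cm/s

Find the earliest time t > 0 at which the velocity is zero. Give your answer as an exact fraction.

v changes sign on 0–4 s (from 1 to -5); the graph is linear there, so v = 0 at t = 0 + (-1)·(4 − 0)/(-5 − 1) = 2/3 s.

t = 2/3 s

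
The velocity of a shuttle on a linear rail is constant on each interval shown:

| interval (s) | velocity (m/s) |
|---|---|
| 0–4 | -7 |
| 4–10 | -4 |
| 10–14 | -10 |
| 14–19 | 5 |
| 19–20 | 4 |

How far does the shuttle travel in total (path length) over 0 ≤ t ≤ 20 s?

Total distance travelled is ∫|v| dt — sum the magnitudes of each area piece.
0–4 s: |-7| × 4 = 28 m
4–10 s: |-4| × 6 = 24 m
10–14 s: |-10| × 4 = 40 m
14–19 s: |5| × 5 = 25 m
19–20 s: |4| × 1 = 4 m
Total distance = 121 m

121 m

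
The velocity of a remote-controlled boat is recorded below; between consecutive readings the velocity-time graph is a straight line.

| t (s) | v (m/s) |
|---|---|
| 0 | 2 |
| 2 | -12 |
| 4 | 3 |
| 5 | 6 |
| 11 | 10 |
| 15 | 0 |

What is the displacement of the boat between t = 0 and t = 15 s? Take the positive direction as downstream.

Net displacement equals the area under the velocity-time graph (areas below the axis count negative).
0–2 s: ½(2 + -12)(2) = -10 m
2–4 s: ½(-12 + 3)(2) = -9 m
4–5 s: ½(3 + 6)(1) = 4.5 m
5–11 s: ½(6 + 10)(6) = 48 m
11–15 s: ½(10 + 0)(4) = 20 m
Net displacement = 53.5 m

53.5 m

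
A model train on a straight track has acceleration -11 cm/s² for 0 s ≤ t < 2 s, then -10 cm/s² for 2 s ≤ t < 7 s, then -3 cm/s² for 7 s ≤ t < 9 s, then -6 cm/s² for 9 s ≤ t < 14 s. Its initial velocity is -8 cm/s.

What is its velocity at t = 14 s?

Δv equals the area under the a-t graph; then v = v₀ + Δv.
0–2 s: -11 × 2 = -22 cm/s
2–7 s: -10 × 5 = -50 cm/s
7–9 s: -3 × 2 = -6 cm/s
9–14 s: -6 × 5 = -30 cm/s
Δv = -108 cm/s, so v(14) = -8 + (-108) = -116 cm/s.

-116 cm/s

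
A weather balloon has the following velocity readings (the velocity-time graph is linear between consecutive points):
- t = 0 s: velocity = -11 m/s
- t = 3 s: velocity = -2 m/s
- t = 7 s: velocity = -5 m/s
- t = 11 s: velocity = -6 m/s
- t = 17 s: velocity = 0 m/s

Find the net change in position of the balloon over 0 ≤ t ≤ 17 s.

-73.5 m

Net displacement equals the area under the velocity-time graph (areas below the axis count negative).
0–3 s: ½(-11 + -2)(3) = -19.5 m
3–7 s: ½(-2 + -5)(4) = -14 m
7–11 s: ½(-5 + -6)(4) = -22 m
11–17 s: ½(-6 + 0)(6) = -18 m
Net displacement = -73.5 m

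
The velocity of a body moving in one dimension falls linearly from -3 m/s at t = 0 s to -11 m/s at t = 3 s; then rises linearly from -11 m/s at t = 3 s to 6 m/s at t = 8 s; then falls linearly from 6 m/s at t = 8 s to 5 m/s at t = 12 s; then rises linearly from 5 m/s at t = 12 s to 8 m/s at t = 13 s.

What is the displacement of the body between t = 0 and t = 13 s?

Displacement is the signed area under the v-t curve.
0–3 s: ½(-3 + -11)(3) = -21 m
3–8 s: ½(-11 + 6)(5) = -12.5 m
8–12 s: ½(6 + 5)(4) = 22 m
12–13 s: ½(5 + 8)(1) = 6.5 m
Net displacement = -5 m

-5 m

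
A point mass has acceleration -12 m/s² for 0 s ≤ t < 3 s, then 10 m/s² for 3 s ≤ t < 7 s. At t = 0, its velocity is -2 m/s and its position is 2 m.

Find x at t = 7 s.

-130 m

On each constant-a segment, Δv = aΔt and Δx = v₀Δt + ½aΔt²; chain segment to segment.
0–3 s: v starts -2 m/s; Δx = -2·3 + ½·-12·3² = -60 m; v ends -38 m/s.
3–7 s: v starts -38 m/s; Δx = -38·4 + ½·10·4² = -72 m; v ends 2 m/s.
x(7) = 2 + Σ Δx = -130 m.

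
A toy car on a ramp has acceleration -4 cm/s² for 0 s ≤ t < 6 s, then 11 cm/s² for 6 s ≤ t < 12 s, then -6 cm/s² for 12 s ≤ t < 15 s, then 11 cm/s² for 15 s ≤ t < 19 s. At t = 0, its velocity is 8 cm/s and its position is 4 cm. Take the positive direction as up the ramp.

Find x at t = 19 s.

421 cm

On each constant-a segment, Δv = aΔt and Δx = v₀Δt + ½aΔt²; chain segment to segment.
0–6 s: v starts 8 cm/s; Δx = 8·6 + ½·-4·6² = -24 cm; v ends -16 cm/s.
6–12 s: v starts -16 cm/s; Δx = -16·6 + ½·11·6² = 102 cm; v ends 50 cm/s.
12–15 s: v starts 50 cm/s; Δx = 50·3 + ½·-6·3² = 123 cm; v ends 32 cm/s.
15–19 s: v starts 32 cm/s; Δx = 32·4 + ½·11·4² = 216 cm; v ends 76 cm/s.
x(19) = 4 + Σ Δx = 421 cm.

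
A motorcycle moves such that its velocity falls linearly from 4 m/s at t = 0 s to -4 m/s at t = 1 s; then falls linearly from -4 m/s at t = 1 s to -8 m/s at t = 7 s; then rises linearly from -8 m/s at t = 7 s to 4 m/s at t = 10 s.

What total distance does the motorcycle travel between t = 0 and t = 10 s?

Total distance travelled is ∫|v| dt — sum the magnitudes of each area piece.
0–1 s: v = 0 at t = 0.5 s; triangle areas 1 + 1 = 2 m
1–7 s: |½(-4 + -8)(6)| = 36 m
7–10 s: v = 0 at t = 9 s; triangle areas 8 + 2 = 10 m
Total distance = 48 m

48 m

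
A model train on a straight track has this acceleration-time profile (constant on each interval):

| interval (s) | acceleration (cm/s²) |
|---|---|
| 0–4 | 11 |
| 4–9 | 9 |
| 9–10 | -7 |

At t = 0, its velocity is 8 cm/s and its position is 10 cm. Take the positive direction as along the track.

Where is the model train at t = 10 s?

On each constant-a segment, Δv = aΔt and Δx = v₀Δt + ½aΔt²; chain segment to segment.
0–4 s: v starts 8 cm/s; Δx = 8·4 + ½·11·4² = 120 cm; v ends 52 cm/s.
4–9 s: v starts 52 cm/s; Δx = 52·5 + ½·9·5² = 372.5 cm; v ends 97 cm/s.
9–10 s: v starts 97 cm/s; Δx = 97·1 + ½·-7·1² = 93.5 cm; v ends 90 cm/s.
x(10) = 10 + Σ Δx = 596 cm.

596 cm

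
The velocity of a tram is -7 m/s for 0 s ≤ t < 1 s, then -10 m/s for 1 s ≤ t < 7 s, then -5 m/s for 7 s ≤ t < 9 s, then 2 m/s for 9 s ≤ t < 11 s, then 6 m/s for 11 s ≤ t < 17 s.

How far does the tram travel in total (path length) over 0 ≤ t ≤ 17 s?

117 m

Total distance travelled is ∫|v| dt — sum the magnitudes of each area piece.
0–1 s: |-7| × 1 = 7 m
1–7 s: |-10| × 6 = 60 m
7–9 s: |-5| × 2 = 10 m
9–11 s: |2| × 2 = 4 m
11–17 s: |6| × 6 = 36 m
Total distance = 117 m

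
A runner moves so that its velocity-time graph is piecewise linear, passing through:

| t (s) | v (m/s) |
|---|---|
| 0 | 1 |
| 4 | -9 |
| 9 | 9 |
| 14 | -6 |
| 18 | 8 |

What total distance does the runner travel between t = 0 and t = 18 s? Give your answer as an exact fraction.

2544/35 m

Distance (not displacement) is the total path length: add the absolute areas under v-t.
0–4 s: v = 0 at t = 0.4 s; triangle areas 0.2 + 16.2 = 16.4 m
4–9 s: v = 0 at t = 6.5 s; triangle areas 11.25 + 11.25 = 22.5 m
9–14 s: v = 0 at t = 12 s; triangle areas 13.5 + 6 = 19.5 m
14–18 s: v = 0 at t = 110/7 s; triangle areas 36/7 + 64/7 = 100/7 m
Total distance = 2544/35 m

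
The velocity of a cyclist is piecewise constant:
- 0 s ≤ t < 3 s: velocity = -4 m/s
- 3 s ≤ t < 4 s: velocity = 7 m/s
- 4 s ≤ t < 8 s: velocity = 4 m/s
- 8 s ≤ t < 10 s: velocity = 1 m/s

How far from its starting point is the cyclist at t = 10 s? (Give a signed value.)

13 m

Net displacement equals the area under the velocity-time graph (areas below the axis count negative).
0–3 s: -4 × 3 = -12 m
3–4 s: 7 × 1 = 7 m
4–8 s: 4 × 4 = 16 m
8–10 s: 1 × 2 = 2 m
Net displacement = 13 m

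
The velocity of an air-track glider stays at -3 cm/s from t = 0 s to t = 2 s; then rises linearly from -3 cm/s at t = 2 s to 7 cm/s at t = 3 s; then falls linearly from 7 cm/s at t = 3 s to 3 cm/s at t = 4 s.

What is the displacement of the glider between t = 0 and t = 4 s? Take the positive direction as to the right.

Displacement is the signed area under the v-t curve.
0–2 s: -3 × 2 = -6 cm
2–3 s: ½(-3 + 7)(1) = 2 cm
3–4 s: ½(7 + 3)(1) = 5 cm
Net displacement = 1 cm

1 cm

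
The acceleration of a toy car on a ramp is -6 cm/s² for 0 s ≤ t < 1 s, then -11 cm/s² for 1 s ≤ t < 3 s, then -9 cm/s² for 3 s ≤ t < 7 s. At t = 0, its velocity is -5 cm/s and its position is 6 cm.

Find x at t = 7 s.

On each constant-a segment, Δv = aΔt and Δx = v₀Δt + ½aΔt²; chain segment to segment.
0–1 s: v starts -5 cm/s; Δx = -5·1 + ½·-6·1² = -8 cm; v ends -11 cm/s.
1–3 s: v starts -11 cm/s; Δx = -11·2 + ½·-11·2² = -44 cm; v ends -33 cm/s.
3–7 s: v starts -33 cm/s; Δx = -33·4 + ½·-9·4² = -204 cm; v ends -69 cm/s.
x(7) = 6 + Σ Δx = -250 cm.

-250 cm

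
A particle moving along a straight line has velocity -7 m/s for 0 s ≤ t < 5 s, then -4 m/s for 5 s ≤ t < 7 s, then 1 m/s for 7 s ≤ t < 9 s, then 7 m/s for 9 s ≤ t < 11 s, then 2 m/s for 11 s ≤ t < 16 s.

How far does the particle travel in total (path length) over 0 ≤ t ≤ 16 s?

Distance (not displacement) is the total path length: add the absolute areas under v-t.
0–5 s: |-7| × 5 = 35 m
5–7 s: |-4| × 2 = 8 m
7–9 s: |1| × 2 = 2 m
9–11 s: |7| × 2 = 14 m
11–16 s: |2| × 5 = 10 m
Total distance = 69 m

69 m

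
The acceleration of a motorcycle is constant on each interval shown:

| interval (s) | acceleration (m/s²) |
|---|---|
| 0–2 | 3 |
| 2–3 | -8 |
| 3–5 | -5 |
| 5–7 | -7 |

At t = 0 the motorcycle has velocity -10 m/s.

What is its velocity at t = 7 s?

Δv equals the area under the a-t graph; then v = v₀ + Δv.
0–2 s: 3 × 2 = 6 m/s
2–3 s: -8 × 1 = -8 m/s
3–5 s: -5 × 2 = -10 m/s
5–7 s: -7 × 2 = -14 m/s
Δv = -26 m/s, so v(7) = -10 + (-26) = -36 m/s.

-36 m/s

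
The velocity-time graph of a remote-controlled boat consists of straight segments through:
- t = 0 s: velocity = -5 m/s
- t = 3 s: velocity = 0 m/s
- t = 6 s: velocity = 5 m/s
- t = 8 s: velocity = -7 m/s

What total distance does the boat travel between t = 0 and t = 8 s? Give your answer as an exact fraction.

127/6 m

Total distance travelled is ∫|v| dt — sum the magnitudes of each area piece.
0–3 s: |½(-5 + 0)(3)| = 7.5 m
3–6 s: |½(0 + 5)(3)| = 7.5 m
6–8 s: v = 0 at t = 41/6 s; triangle areas 25/12 + 49/12 = 37/6 m
Total distance = 127/6 m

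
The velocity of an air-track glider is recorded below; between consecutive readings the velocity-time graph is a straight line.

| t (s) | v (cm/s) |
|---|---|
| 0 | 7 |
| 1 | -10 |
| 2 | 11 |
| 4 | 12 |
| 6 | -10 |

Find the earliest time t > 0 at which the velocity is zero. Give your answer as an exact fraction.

v changes sign on 0–1 s (from 7 to -10); the graph is linear there, so v = 0 at t = 0 + (-7)·(1 − 0)/(-10 − 7) = 7/17 s.

t = 7/17 s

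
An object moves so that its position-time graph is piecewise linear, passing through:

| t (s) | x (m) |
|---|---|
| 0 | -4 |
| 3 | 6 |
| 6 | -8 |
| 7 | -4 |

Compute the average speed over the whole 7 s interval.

4 m/s

Average speed = (total path length)/(elapsed time); on a piecewise-linear x-t graph the path length is Σ|Δx|.
0–3 s: |Δx| = |6 − -4| = 10 m
3–6 s: |Δx| = |-8 − 6| = 14 m
6–7 s: |Δx| = |-4 − -8| = 4 m
Total path = 28 m; average speed = 28/7 = 4 m/s.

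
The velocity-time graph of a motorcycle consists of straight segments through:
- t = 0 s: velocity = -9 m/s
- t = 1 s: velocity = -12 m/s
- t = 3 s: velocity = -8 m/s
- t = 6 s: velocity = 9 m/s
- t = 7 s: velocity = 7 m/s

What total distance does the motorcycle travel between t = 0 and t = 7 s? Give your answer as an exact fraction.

Distance (not displacement) is the total path length: add the absolute areas under v-t.
0–1 s: |½(-9 + -12)(1)| = 10.5 m
1–3 s: |½(-12 + -8)(2)| = 20 m
3–6 s: v = 0 at t = 75/17 s; triangle areas 96/17 + 243/34 = 435/34 m
6–7 s: |½(9 + 7)(1)| = 8 m
Total distance = 872/17 m

872/17 m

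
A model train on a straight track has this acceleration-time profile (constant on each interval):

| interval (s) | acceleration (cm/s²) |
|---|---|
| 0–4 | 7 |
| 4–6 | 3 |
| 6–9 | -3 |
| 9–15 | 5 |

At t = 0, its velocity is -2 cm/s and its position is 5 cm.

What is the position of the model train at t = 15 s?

On each constant-a segment, Δv = aΔt and Δx = v₀Δt + ½aΔt²; chain segment to segment.
0–4 s: v starts -2 cm/s; Δx = -2·4 + ½·7·4² = 48 cm; v ends 26 cm/s.
4–6 s: v starts 26 cm/s; Δx = 26·2 + ½·3·2² = 58 cm; v ends 32 cm/s.
6–9 s: v starts 32 cm/s; Δx = 32·3 + ½·-3·3² = 82.5 cm; v ends 23 cm/s.
9–15 s: v starts 23 cm/s; Δx = 23·6 + ½·5·6² = 228 cm; v ends 53 cm/s.
x(15) = 5 + Σ Δx = 421.5 cm.

421.5 cm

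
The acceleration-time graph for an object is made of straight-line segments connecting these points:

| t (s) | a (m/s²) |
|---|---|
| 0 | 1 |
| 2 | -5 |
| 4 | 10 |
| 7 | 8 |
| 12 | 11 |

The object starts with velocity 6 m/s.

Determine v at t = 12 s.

81.5 m/s

Δv equals the area under the a-t graph; then v = v₀ + Δv.
0–2 s: ½(1 + -5)(2) = -4 m/s
2–4 s: ½(-5 + 10)(2) = 5 m/s
4–7 s: ½(10 + 8)(3) = 27 m/s
7–12 s: ½(8 + 11)(5) = 47.5 m/s
Δv = 75.5 m/s, so v(12) = 6 + (75.5) = 81.5 m/s.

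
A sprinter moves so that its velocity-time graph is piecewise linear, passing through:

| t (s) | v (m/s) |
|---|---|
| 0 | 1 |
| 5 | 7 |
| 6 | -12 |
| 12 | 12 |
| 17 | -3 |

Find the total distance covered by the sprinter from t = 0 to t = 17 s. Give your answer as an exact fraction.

1645/19 m

Total distance travelled is ∫|v| dt — sum the magnitudes of each area piece.
0–5 s: |½(1 + 7)(5)| = 20 m
5–6 s: v = 0 at t = 102/19 s; triangle areas 49/38 + 72/19 = 193/38 m
6–12 s: v = 0 at t = 9 s; triangle areas 18 + 18 = 36 m
12–17 s: v = 0 at t = 16 s; triangle areas 24 + 1.5 = 25.5 m
Total distance = 1645/19 m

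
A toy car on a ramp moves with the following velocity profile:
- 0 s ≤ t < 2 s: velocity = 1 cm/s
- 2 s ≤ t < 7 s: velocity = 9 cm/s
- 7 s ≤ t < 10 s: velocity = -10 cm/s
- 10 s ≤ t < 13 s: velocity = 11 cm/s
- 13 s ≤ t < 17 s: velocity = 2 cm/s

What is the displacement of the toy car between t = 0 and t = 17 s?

Displacement is the signed area under the v-t curve.
0–2 s: 1 × 2 = 2 cm
2–7 s: 9 × 5 = 45 cm
7–10 s: -10 × 3 = -30 cm
10–13 s: 11 × 3 = 33 cm
13–17 s: 2 × 4 = 8 cm
Net displacement = 58 cm

58 cm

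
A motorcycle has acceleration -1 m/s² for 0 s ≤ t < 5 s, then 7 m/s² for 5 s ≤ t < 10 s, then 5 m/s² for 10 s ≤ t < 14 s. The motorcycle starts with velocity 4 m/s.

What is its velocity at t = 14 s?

54 m/s

Δv equals the area under the a-t graph; then v = v₀ + Δv.
0–5 s: -1 × 5 = -5 m/s
5–10 s: 7 × 5 = 35 m/s
10–14 s: 5 × 4 = 20 m/s
Δv = 50 m/s, so v(14) = 4 + (50) = 54 m/s.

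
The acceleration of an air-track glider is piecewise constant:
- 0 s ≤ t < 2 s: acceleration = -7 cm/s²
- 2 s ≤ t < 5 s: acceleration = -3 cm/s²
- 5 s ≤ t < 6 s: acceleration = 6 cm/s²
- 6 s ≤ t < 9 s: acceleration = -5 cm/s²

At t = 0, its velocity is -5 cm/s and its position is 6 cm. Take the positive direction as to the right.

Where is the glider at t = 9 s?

On each constant-a segment, Δv = aΔt and Δx = v₀Δt + ½aΔt²; chain segment to segment.
0–2 s: v starts -5 cm/s; Δx = -5·2 + ½·-7·2² = -24 cm; v ends -19 cm/s.
2–5 s: v starts -19 cm/s; Δx = -19·3 + ½·-3·3² = -70.5 cm; v ends -28 cm/s.
5–6 s: v starts -28 cm/s; Δx = -28·1 + ½·6·1² = -25 cm; v ends -22 cm/s.
6–9 s: v starts -22 cm/s; Δx = -22·3 + ½·-5·3² = -88.5 cm; v ends -37 cm/s.
x(9) = 6 + Σ Δx = -202 cm.

-202 cm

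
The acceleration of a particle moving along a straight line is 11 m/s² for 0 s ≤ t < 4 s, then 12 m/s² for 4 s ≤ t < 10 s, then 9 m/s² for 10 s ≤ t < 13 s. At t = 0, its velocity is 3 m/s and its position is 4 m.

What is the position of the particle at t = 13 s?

999.5 m

On each constant-a segment, Δv = aΔt and Δx = v₀Δt + ½aΔt²; chain segment to segment.
0–4 s: v starts 3 m/s; Δx = 3·4 + ½·11·4² = 100 m; v ends 47 m/s.
4–10 s: v starts 47 m/s; Δx = 47·6 + ½·12·6² = 498 m; v ends 119 m/s.
10–13 s: v starts 119 m/s; Δx = 119·3 + ½·9·3² = 397.5 m; v ends 146 m/s.
x(13) = 4 + Σ Δx = 999.5 m.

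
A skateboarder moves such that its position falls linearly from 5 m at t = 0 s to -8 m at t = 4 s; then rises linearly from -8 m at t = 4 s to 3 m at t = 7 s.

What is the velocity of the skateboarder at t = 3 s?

Velocity is the slope of the x-t graph on 0–4 s: (-8 − 5)/(4 − 0) = -3.25 m/s.

-3.25 m/s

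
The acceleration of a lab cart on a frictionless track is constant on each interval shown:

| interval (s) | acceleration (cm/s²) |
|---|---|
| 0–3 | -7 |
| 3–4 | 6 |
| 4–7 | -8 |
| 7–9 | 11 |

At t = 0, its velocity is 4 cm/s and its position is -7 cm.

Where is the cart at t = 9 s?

-157.5 cm

On each constant-a segment, Δv = aΔt and Δx = v₀Δt + ½aΔt²; chain segment to segment.
0–3 s: v starts 4 cm/s; Δx = 4·3 + ½·-7·3² = -19.5 cm; v ends -17 cm/s.
3–4 s: v starts -17 cm/s; Δx = -17·1 + ½·6·1² = -14 cm; v ends -11 cm/s.
4–7 s: v starts -11 cm/s; Δx = -11·3 + ½·-8·3² = -69 cm; v ends -35 cm/s.
7–9 s: v starts -35 cm/s; Δx = -35·2 + ½·11·2² = -48 cm; v ends -13 cm/s.
x(9) = -7 + Σ Δx = -157.5 cm.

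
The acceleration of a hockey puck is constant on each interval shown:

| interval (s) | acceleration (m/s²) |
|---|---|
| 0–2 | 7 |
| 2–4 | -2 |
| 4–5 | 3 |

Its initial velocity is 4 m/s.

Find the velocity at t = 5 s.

Δv equals the area under the a-t graph; then v = v₀ + Δv.
0–2 s: 7 × 2 = 14 m/s
2–4 s: -2 × 2 = -4 m/s
4–5 s: 3 × 1 = 3 m/s
Δv = 13 m/s, so v(5) = 4 + (13) = 17 m/s.

17 m/s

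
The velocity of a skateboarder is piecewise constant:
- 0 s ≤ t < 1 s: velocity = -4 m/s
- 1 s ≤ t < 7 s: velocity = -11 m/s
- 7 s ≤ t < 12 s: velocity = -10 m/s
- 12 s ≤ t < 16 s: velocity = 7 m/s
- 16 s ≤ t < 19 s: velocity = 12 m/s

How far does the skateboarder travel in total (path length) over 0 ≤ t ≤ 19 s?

184 m

Total distance travelled is ∫|v| dt — sum the magnitudes of each area piece.
0–1 s: |-4| × 1 = 4 m
1–7 s: |-11| × 6 = 66 m
7–12 s: |-10| × 5 = 50 m
12–16 s: |7| × 4 = 28 m
16–19 s: |12| × 3 = 36 m
Total distance = 184 m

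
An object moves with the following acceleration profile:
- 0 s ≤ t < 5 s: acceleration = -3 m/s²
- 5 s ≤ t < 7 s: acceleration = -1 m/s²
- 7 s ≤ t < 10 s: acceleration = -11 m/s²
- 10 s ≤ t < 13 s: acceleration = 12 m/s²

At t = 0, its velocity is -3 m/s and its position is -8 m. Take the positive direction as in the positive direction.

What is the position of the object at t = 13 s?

-313 m

On each constant-a segment, Δv = aΔt and Δx = v₀Δt + ½aΔt²; chain segment to segment.
0–5 s: v starts -3 m/s; Δx = -3·5 + ½·-3·5² = -52.5 m; v ends -18 m/s.
5–7 s: v starts -18 m/s; Δx = -18·2 + ½·-1·2² = -38 m; v ends -20 m/s.
7–10 s: v starts -20 m/s; Δx = -20·3 + ½·-11·3² = -109.5 m; v ends -53 m/s.
10–13 s: v starts -53 m/s; Δx = -53·3 + ½·12·3² = -105 m; v ends -17 m/s.
x(13) = -8 + Σ Δx = -313 m.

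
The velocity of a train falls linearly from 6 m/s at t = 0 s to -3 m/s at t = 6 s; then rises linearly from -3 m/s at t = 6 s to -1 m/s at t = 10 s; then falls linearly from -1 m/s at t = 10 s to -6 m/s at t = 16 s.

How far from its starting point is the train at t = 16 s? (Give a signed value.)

Net displacement equals the area under the velocity-time graph (areas below the axis count negative).
0–6 s: ½(6 + -3)(6) = 9 m
6–10 s: ½(-3 + -1)(4) = -8 m
10–16 s: ½(-1 + -6)(6) = -21 m
Net displacement = -20 m

-20 m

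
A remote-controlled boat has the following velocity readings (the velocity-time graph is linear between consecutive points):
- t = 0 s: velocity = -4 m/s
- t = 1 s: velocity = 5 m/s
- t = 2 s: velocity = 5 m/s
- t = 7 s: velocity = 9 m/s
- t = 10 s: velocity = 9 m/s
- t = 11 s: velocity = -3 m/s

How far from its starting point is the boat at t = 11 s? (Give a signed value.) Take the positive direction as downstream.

70.5 m

Net displacement equals the area under the velocity-time graph (areas below the axis count negative).
0–1 s: ½(-4 + 5)(1) = 0.5 m
1–2 s: 5 × 1 = 5 m
2–7 s: ½(5 + 9)(5) = 35 m
7–10 s: 9 × 3 = 27 m
10–11 s: ½(9 + -3)(1) = 3 m
Net displacement = 70.5 m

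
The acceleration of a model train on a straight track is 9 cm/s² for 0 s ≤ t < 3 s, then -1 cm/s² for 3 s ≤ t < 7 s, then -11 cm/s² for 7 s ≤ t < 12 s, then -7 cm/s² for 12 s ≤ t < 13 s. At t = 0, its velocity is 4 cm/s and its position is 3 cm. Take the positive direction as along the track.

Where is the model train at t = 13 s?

On each constant-a segment, Δv = aΔt and Δx = v₀Δt + ½aΔt²; chain segment to segment.
0–3 s: v starts 4 cm/s; Δx = 4·3 + ½·9·3² = 52.5 cm; v ends 31 cm/s.
3–7 s: v starts 31 cm/s; Δx = 31·4 + ½·-1·4² = 116 cm; v ends 27 cm/s.
7–12 s: v starts 27 cm/s; Δx = 27·5 + ½·-11·5² = -2.5 cm; v ends -28 cm/s.
12–13 s: v starts -28 cm/s; Δx = -28·1 + ½·-7·1² = -31.5 cm; v ends -35 cm/s.
x(13) = 3 + Σ Δx = 137.5 cm.

137.5 cm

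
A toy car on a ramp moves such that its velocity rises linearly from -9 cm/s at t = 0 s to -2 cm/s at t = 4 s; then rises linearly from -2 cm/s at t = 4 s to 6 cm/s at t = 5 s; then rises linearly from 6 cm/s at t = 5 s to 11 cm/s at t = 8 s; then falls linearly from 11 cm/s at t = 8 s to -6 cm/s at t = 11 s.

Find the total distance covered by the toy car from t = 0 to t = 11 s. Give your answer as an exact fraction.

Total distance travelled is ∫|v| dt — sum the magnitudes of each area piece.
0–4 s: |½(-9 + -2)(4)| = 22 cm
4–5 s: v = 0 at t = 4.25 s; triangle areas 0.25 + 2.25 = 2.5 cm
5–8 s: |½(6 + 11)(3)| = 25.5 cm
8–11 s: v = 0 at t = 169/17 s; triangle areas 363/34 + 54/17 = 471/34 cm
Total distance = 2171/34 cm

2171/34 cm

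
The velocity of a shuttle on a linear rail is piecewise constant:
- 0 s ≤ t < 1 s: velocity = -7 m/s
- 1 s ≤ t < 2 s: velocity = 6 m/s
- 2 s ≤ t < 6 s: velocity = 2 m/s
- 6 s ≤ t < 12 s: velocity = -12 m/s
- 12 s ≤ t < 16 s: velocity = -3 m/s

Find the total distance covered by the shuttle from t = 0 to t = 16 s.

105 m

Distance (not displacement) is the total path length: add the absolute areas under v-t.
0–1 s: |-7| × 1 = 7 m
1–2 s: |6| × 1 = 6 m
2–6 s: |2| × 4 = 8 m
6–12 s: |-12| × 6 = 72 m
12–16 s: |-3| × 4 = 12 m
Total distance = 105 m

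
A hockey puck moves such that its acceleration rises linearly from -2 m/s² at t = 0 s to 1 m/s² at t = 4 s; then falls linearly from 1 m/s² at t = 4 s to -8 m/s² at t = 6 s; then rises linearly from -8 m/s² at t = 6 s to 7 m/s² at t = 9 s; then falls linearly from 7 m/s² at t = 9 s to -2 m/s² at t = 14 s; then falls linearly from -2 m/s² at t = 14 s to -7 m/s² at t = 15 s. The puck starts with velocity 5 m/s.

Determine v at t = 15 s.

Δv equals the area under the a-t graph; then v = v₀ + Δv.
0–4 s: ½(-2 + 1)(4) = -2 m/s
4–6 s: ½(1 + -8)(2) = -7 m/s
6–9 s: ½(-8 + 7)(3) = -1.5 m/s
9–14 s: ½(7 + -2)(5) = 12.5 m/s
14–15 s: ½(-2 + -7)(1) = -4.5 m/s
Δv = -2.5 m/s, so v(15) = 5 + (-2.5) = 2.5 m/s.

2.5 m/s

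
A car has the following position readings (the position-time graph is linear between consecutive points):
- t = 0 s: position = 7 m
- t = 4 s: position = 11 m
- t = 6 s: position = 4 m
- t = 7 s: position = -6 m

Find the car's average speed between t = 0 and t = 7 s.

Average speed = (total path length)/(elapsed time); on a piecewise-linear x-t graph the path length is Σ|Δx|.
0–4 s: |Δx| = |11 − 7| = 4 m
4–6 s: |Δx| = |4 − 11| = 7 m
6–7 s: |Δx| = |-6 − 4| = 10 m
Total path = 21 m; average speed = 21/7 = 3 m/s.

3 m/s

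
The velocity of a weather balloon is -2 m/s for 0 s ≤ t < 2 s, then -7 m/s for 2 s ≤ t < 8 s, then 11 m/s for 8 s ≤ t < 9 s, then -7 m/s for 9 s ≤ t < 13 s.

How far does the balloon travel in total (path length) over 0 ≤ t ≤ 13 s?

85 m

Total distance travelled is ∫|v| dt — sum the magnitudes of each area piece.
0–2 s: |-2| × 2 = 4 m
2–8 s: |-7| × 6 = 42 m
8–9 s: |11| × 1 = 11 m
9–13 s: |-7| × 4 = 28 m
Total distance = 85 m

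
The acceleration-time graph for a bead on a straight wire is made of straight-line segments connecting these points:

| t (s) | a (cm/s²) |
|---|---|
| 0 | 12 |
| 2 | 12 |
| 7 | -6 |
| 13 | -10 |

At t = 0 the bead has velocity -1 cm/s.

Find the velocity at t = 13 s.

-10 cm/s

Δv equals the area under the a-t graph; then v = v₀ + Δv.
0–2 s: 12 × 2 = 24 cm/s
2–7 s: ½(12 + -6)(5) = 15 cm/s
7–13 s: ½(-6 + -10)(6) = -48 cm/s
Δv = -9 cm/s, so v(13) = -1 + (-9) = -10 cm/s.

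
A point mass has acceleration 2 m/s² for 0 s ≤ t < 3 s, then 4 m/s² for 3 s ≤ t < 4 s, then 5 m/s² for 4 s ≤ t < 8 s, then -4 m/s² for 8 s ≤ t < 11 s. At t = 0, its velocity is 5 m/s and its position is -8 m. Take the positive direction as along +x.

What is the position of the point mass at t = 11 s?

On each constant-a segment, Δv = aΔt and Δx = v₀Δt + ½aΔt²; chain segment to segment.
0–3 s: v starts 5 m/s; Δx = 5·3 + ½·2·3² = 24 m; v ends 11 m/s.
3–4 s: v starts 11 m/s; Δx = 11·1 + ½·4·1² = 13 m; v ends 15 m/s.
4–8 s: v starts 15 m/s; Δx = 15·4 + ½·5·4² = 100 m; v ends 35 m/s.
8–11 s: v starts 35 m/s; Δx = 35·3 + ½·-4·3² = 87 m; v ends 23 m/s.
x(11) = -8 + Σ Δx = 216 m.

216 m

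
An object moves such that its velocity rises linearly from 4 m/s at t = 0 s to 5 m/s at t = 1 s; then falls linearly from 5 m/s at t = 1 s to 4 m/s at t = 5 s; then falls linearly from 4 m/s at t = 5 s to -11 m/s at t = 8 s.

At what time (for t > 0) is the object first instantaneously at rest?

t = 5.8 s

v changes sign on 5–8 s (from 4 to -11); the graph is linear there, so v = 0 at t = 5 + (-4)·(8 − 5)/(-11 − 4) = 5.8 s.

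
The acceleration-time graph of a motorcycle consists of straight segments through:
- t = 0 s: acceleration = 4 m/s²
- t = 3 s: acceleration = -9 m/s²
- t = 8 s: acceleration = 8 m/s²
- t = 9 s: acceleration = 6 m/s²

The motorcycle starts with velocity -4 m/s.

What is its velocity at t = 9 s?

Δv equals the area under the a-t graph; then v = v₀ + Δv.
0–3 s: ½(4 + -9)(3) = -7.5 m/s
3–8 s: ½(-9 + 8)(5) = -2.5 m/s
8–9 s: ½(8 + 6)(1) = 7 m/s
Δv = -3 m/s, so v(9) = -4 + (-3) = -7 m/s.

-7 m/s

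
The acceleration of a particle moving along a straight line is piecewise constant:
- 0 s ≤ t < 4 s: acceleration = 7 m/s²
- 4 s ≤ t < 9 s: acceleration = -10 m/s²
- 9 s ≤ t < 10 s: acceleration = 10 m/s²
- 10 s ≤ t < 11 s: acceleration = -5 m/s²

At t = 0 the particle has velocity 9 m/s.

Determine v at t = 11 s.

Δv equals the area under the a-t graph; then v = v₀ + Δv.
0–4 s: 7 × 4 = 28 m/s
4–9 s: -10 × 5 = -50 m/s
9–10 s: 10 × 1 = 10 m/s
10–11 s: -5 × 1 = -5 m/s
Δv = -17 m/s, so v(11) = 9 + (-17) = -8 m/s.

-8 m/s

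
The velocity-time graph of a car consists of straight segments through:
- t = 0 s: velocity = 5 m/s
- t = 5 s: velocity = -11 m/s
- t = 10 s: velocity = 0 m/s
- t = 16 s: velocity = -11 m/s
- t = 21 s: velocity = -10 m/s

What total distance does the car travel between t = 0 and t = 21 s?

Total distance travelled is ∫|v| dt — sum the magnitudes of each area piece.
0–5 s: v = 0 at t = 1.5625 s; triangle areas 3.90625 + 18.90625 = 22.8125 m
5–10 s: |½(-11 + 0)(5)| = 27.5 m
10–16 s: |½(0 + -11)(6)| = 33 m
16–21 s: |½(-11 + -10)(5)| = 52.5 m
Total distance = 135.8125 m

135.8125 m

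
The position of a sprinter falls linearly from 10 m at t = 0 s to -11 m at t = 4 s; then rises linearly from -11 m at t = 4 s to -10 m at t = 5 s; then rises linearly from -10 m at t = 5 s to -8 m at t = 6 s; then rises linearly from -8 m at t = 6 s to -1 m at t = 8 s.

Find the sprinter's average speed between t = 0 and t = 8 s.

Average speed = (total path length)/(elapsed time); on a piecewise-linear x-t graph the path length is Σ|Δx|.
0–4 s: |Δx| = |-11 − 10| = 21 m
4–5 s: |Δx| = |-10 − -11| = 1 m
5–6 s: |Δx| = |-8 − -10| = 2 m
6–8 s: |Δx| = |-1 − -8| = 7 m
Total path = 31 m; average speed = 31/8 = 3.875 m/s.

3.875 m/s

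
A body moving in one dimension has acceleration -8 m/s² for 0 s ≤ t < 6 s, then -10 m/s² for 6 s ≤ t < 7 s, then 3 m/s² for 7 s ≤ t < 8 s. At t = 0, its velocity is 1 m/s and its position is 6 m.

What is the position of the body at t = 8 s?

On each constant-a segment, Δv = aΔt and Δx = v₀Δt + ½aΔt²; chain segment to segment.
0–6 s: v starts 1 m/s; Δx = 1·6 + ½·-8·6² = -138 m; v ends -47 m/s.
6–7 s: v starts -47 m/s; Δx = -47·1 + ½·-10·1² = -52 m; v ends -57 m/s.
7–8 s: v starts -57 m/s; Δx = -57·1 + ½·3·1² = -55.5 m; v ends -54 m/s.
x(8) = 6 + Σ Δx = -239.5 m.

-239.5 m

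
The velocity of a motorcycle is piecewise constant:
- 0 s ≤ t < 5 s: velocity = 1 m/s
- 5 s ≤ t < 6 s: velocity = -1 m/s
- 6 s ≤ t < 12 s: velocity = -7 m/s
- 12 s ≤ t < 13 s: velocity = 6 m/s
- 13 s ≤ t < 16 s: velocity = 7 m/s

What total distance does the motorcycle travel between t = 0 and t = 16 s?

Total distance travelled is ∫|v| dt — sum the magnitudes of each area piece.
0–5 s: |1| × 5 = 5 m
5–6 s: |-1| × 1 = 1 m
6–12 s: |-7| × 6 = 42 m
12–13 s: |6| × 1 = 6 m
13–16 s: |7| × 3 = 21 m
Total distance = 75 m

75 m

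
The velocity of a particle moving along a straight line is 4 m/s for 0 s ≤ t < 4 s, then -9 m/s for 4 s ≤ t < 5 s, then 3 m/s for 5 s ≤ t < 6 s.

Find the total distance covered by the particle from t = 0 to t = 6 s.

28 m

Distance (not displacement) is the total path length: add the absolute areas under v-t.
0–4 s: |4| × 4 = 16 m
4–5 s: |-9| × 1 = 9 m
5–6 s: |3| × 1 = 3 m
Total distance = 28 m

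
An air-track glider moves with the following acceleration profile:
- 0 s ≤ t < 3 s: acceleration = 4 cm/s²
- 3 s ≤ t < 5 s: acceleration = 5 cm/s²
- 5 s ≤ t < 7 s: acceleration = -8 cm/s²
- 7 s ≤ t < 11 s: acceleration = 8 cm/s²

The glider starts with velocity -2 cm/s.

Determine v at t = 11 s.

Δv equals the area under the a-t graph; then v = v₀ + Δv.
0–3 s: 4 × 3 = 12 cm/s
3–5 s: 5 × 2 = 10 cm/s
5–7 s: -8 × 2 = -16 cm/s
7–11 s: 8 × 4 = 32 cm/s
Δv = 38 cm/s, so v(11) = -2 + (38) = 36 cm/s.

36 cm/s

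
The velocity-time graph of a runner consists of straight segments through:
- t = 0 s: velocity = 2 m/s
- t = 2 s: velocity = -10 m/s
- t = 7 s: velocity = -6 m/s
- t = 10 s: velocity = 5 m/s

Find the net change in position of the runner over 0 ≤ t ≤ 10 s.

-49.5 m

Net displacement equals the area under the velocity-time graph (areas below the axis count negative).
0–2 s: ½(2 + -10)(2) = -8 m
2–7 s: ½(-10 + -6)(5) = -40 m
7–10 s: ½(-6 + 5)(3) = -1.5 m
Net displacement = -49.5 m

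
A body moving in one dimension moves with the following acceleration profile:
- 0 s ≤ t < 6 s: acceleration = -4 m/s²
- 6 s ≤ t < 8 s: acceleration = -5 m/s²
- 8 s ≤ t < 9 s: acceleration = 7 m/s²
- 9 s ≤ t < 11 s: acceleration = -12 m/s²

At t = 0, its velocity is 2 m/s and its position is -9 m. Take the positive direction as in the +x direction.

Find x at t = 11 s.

On each constant-a segment, Δv = aΔt and Δx = v₀Δt + ½aΔt²; chain segment to segment.
0–6 s: v starts 2 m/s; Δx = 2·6 + ½·-4·6² = -60 m; v ends -22 m/s.
6–8 s: v starts -22 m/s; Δx = -22·2 + ½·-5·2² = -54 m; v ends -32 m/s.
8–9 s: v starts -32 m/s; Δx = -32·1 + ½·7·1² = -28.5 m; v ends -25 m/s.
9–11 s: v starts -25 m/s; Δx = -25·2 + ½·-12·2² = -74 m; v ends -49 m/s.
x(11) = -9 + Σ Δx = -225.5 m.

-225.5 m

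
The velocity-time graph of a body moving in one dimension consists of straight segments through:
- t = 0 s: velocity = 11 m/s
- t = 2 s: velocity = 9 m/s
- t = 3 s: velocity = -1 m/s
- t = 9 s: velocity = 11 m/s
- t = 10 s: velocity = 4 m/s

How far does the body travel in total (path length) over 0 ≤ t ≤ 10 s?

62.1 m

Distance (not displacement) is the total path length: add the absolute areas under v-t.
0–2 s: |½(11 + 9)(2)| = 20 m
2–3 s: v = 0 at t = 2.9 s; triangle areas 4.05 + 0.05 = 4.1 m
3–9 s: v = 0 at t = 3.5 s; triangle areas 0.25 + 30.25 = 30.5 m
9–10 s: |½(11 + 4)(1)| = 7.5 m
Total distance = 62.1 m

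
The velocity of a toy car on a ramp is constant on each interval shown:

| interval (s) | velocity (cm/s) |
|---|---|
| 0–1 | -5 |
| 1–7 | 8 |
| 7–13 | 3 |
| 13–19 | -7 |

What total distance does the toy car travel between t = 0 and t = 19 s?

113 cm

Distance (not displacement) is the total path length: add the absolute areas under v-t.
0–1 s: |-5| × 1 = 5 cm
1–7 s: |8| × 6 = 48 cm
7–13 s: |3| × 6 = 18 cm
13–19 s: |-7| × 6 = 42 cm
Total distance = 113 cm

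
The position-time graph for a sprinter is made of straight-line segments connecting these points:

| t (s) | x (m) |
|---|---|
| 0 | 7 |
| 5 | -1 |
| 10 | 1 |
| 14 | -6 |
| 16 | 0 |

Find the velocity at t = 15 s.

3 m/s

Velocity is the slope of the x-t graph on 14–16 s: (0 − -6)/(16 − 14) = 3 m/s.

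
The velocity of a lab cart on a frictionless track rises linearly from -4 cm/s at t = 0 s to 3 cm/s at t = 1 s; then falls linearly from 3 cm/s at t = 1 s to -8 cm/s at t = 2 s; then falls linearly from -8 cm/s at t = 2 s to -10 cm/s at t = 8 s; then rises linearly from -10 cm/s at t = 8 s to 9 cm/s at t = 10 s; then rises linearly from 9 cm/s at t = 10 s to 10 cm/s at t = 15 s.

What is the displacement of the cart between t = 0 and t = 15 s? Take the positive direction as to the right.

-10.5 cm

Displacement is the signed area under the v-t curve.
0–1 s: ½(-4 + 3)(1) = -0.5 cm
1–2 s: ½(3 + -8)(1) = -2.5 cm
2–8 s: ½(-8 + -10)(6) = -54 cm
8–10 s: ½(-10 + 9)(2) = -1 cm
10–15 s: ½(9 + 10)(5) = 47.5 cm
Net displacement = -10.5 cm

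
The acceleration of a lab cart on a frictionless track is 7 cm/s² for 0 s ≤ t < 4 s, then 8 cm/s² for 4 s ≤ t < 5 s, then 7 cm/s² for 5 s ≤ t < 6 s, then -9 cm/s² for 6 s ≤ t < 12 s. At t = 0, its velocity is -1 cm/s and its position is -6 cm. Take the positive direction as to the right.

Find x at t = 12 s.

205.5 cm

On each constant-a segment, Δv = aΔt and Δx = v₀Δt + ½aΔt²; chain segment to segment.
0–4 s: v starts -1 cm/s; Δx = -1·4 + ½·7·4² = 52 cm; v ends 27 cm/s.
4–5 s: v starts 27 cm/s; Δx = 27·1 + ½·8·1² = 31 cm; v ends 35 cm/s.
5–6 s: v starts 35 cm/s; Δx = 35·1 + ½·7·1² = 38.5 cm; v ends 42 cm/s.
6–12 s: v starts 42 cm/s; Δx = 42·6 + ½·-9·6² = 90 cm; v ends -12 cm/s.
x(12) = -6 + Σ Δx = 205.5 cm.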